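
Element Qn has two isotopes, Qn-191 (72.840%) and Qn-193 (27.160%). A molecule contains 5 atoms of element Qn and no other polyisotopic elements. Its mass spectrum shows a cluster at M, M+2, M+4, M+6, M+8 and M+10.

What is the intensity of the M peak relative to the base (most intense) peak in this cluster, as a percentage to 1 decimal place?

(0.72840 + 0.27160)^5 gives M 0.2050, M+2 0.3823, M+4 0.2851, M+6 0.1063, M+8 0.0198, M+10 0.0015; the largest is M+2.
P(M+2) = C(5,1) × 0.72840^4 × 0.27160^1 = 5 × 0.28150087 × 0.2716 = 0.382278 (base)
P(M) = C(5,0) × 0.72840^5 × 0.27160^0 = 1 × 0.20504524 × 1.0000 = 0.205045
Relative intensity = 0.205045 / 0.382278 × 100 = 53.6

53.6%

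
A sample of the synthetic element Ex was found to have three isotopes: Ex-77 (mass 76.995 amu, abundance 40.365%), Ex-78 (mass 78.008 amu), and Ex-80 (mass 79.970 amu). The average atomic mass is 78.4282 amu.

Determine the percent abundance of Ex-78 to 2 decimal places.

17.38%

Let x and y be the fractions of Ex-78 and Ex-80. Then x + y = 1 − 0.40365 = 0.59635 and 78.008x + 79.970y = 78.4282 − 0.40365×76.995 = 47.34916825.
Substituting: 78.008x + 79.970(0.59635 − x) = 47.34916825
(78.008 − 79.970)x = -0.34094125  ⇒  x = 0.17377, y = 0.42258
Ex-78: 17.38%, Ex-80: 42.26%.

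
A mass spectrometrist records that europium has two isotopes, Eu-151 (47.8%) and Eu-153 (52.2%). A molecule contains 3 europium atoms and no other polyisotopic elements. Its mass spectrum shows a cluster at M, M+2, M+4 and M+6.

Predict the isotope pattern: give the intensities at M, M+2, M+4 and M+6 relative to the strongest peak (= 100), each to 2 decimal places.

Expanding (0.478 + 0.522)^3:
P(M) = 0.478^3 = 0.109215
P(M+2) = 3 × 0.478^2 × 0.522^1 = 0.357806
P(M+4) = 3 × 0.478^1 × 0.522^2 = 0.390742
P(M+6) = 0.522^3 = 0.142237
The M+4 peak is largest (0.390742); scaling to 100 gives 27.95 : 91.57 : 100.00 : 36.40.

27.95 : 91.57 : 100.00 : 36.40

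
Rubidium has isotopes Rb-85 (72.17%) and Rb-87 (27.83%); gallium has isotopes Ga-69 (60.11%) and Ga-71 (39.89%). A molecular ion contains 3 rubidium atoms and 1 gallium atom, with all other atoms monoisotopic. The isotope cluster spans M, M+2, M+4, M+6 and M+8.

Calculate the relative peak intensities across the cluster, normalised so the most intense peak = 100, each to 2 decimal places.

54.93 : 100.00 : 66.68 : 19.41 : 2.09

Rubidium pattern (n=3): 0.37589809 : 0.43485841 : 0.16768892 : 0.02155458
Gallium pattern (n=1): 0.6011 : 0.3989
Convolve the two distributions (both contribute in 2-u steps):
  M: 0.37589809×0.6011 = 0.225952
  M+2: 0.37589809×0.3989 + 0.43485841×0.6011 = 0.411339
  M+4: 0.43485841×0.3989 + 0.16768892×0.6011 = 0.274263
  M+6: 0.16768892×0.3989 + 0.02155458×0.6011 = 0.079848
  M+8: 0.02155458×0.3989 = 0.008598
Scale to base peak (0.411339) = 100: 54.93 : 100.00 : 66.68 : 19.41 : 2.09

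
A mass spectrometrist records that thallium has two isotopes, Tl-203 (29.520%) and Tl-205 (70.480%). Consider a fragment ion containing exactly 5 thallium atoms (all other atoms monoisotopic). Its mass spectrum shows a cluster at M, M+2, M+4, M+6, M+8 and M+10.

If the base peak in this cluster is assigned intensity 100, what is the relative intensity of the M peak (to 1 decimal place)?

Binomial terms of (0.29520 + 0.70480)^5: M 0.0022, M+2 0.0268, M+4 0.1278, M+6 0.3051, M+8 0.3642, M+10 0.1739 → M+8 is the base peak.
P(M+8) = C(5,4) × 0.29520^1 × 0.70480^4 = 5 × 0.2952 × 0.24675365 = 0.364208 (base)
P(M) = C(5,0) × 0.29520^5 × 0.70480^0 = 1 × 0.00224172 × 1.0000 = 0.002242
Relative intensity = 0.002242 / 0.364208 × 100 = 0.6

0.6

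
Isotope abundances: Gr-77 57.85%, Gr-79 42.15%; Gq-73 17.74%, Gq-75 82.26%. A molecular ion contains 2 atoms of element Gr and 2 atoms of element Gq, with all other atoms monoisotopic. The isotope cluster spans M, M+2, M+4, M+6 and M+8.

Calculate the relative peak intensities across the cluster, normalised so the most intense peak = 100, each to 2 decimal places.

Element Gr pattern (n=2): 0.33466225 : 0.4876755 : 0.17766225
Element Gq pattern (n=2): 0.03147076 : 0.29185848 : 0.67667076
Convolve the two distributions (both contribute in 2-u steps):
  M: 0.33466225×0.03147076 = 0.010532
  M+2: 0.33466225×0.29185848 + 0.4876755×0.03147076 = 0.113022
  M+4: 0.33466225×0.67667076 + 0.4876755×0.29185848 + 0.17766225×0.03147076 = 0.374380
  M+6: 0.4876755×0.67667076 + 0.17766225×0.29185848 = 0.381848
  M+8: 0.17766225×0.67667076 = 0.120219
Scale to base peak (0.381848) = 100: 2.76 : 29.60 : 98.04 : 100.00 : 31.48

2.76 : 29.60 : 98.04 : 100.00 : 31.48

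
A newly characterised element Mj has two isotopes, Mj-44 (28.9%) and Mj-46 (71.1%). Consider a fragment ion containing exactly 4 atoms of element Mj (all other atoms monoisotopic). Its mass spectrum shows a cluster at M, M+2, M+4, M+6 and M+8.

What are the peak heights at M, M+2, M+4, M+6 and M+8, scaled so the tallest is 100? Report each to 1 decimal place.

Expanding (0.289 + 0.711)^4:
P(M) = 0.289^4 = 0.006976
P(M+2) = 4 × 0.289^3 × 0.711^1 = 0.068647
P(M+4) = 6 × 0.289^2 × 0.711^2 = 0.253330
P(M+6) = 4 × 0.289^1 × 0.711^3 = 0.415496
P(M+8) = 0.711^4 = 0.255551
The M+6 peak is largest (0.415496); scaling to 100 gives 1.7 : 16.5 : 61.0 : 100.0 : 61.5.

1.7 : 16.5 : 61.0 : 100.0 : 61.5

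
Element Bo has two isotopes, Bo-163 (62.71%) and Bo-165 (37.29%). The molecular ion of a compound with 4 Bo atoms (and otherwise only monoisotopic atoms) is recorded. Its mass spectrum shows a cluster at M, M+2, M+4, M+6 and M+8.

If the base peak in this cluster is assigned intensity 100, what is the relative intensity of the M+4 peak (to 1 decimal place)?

Term probabilities: M 0.1546, M+2 0.3678, M+4 0.3281, M+6 0.1301, M+8 0.0193. Base peak = M+2.
P(M+2) = C(4,1) × 0.6271^3 × 0.3729^1 = 4 × 0.24660984 × 0.3729 = 0.367843 (base)
P(M+4) = C(4,2) × 0.6271^2 × 0.3729^2 = 6 × 0.39325441 × 0.13905441 = 0.328103
Relative intensity = 0.328103 / 0.367843 × 100 = 89.2

89.2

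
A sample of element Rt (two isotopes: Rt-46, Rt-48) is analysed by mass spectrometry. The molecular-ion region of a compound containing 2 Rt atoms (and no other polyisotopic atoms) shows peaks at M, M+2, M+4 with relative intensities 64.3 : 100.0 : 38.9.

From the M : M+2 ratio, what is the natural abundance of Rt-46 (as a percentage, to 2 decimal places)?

56.26%

Write p for the Rt-46 fraction. I(M+2)/I(M) = [C(2,1)·p^1·(1−p)] / p^2 = 2·(1−p)/p = 100.0/64.3 = 1.5552
(1−p)/p = 1.5552/2 = 0.7776  ⇒  p = 1/(1 + 0.7776) = 0.5626
Rt-46: 56.26%, Rt-48: 43.74%.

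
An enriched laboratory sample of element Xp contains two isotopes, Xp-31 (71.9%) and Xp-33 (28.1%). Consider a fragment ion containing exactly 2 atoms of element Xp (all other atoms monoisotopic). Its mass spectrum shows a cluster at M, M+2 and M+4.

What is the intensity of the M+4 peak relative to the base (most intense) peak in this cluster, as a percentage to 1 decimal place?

Binomial terms of (0.719 + 0.281)^2: M 0.5170, M+2 0.4041, M+4 0.0790 → M is the base peak.
P(M) = C(2,0) × 0.719^2 × 0.281^0 = 1 × 0.516961 × 1.0000 = 0.516961 (base)
P(M+4) = C(2,2) × 0.719^0 × 0.281^2 = 1 × 1.0000 × 0.078961 = 0.078961
Relative intensity = 0.078961 / 0.516961 × 100 = 15.3

15.3%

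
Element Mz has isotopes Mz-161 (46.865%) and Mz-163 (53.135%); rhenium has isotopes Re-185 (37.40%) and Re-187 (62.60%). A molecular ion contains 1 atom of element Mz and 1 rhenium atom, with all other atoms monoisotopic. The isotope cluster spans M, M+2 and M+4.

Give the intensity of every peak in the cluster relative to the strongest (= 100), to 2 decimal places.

35.62 : 100.00 : 67.59

Element Mz pattern (n=1): 0.46865 : 0.53135
Rhenium pattern (n=1): 0.3740 : 0.6260
Convolve the two distributions (both contribute in 2-u steps):
  M: 0.46865×0.3740 = 0.175275
  M+2: 0.46865×0.6260 + 0.53135×0.3740 = 0.492100
  M+4: 0.53135×0.6260 = 0.332625
Scale to base peak (0.492100) = 100: 35.62 : 100.00 : 67.59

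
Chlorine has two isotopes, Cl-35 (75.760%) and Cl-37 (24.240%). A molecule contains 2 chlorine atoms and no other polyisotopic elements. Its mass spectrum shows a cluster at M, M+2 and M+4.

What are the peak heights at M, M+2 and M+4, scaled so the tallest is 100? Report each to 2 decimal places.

Expanding (0.75760 + 0.24240)^2:
P(M) = 0.75760^2 = 0.573958
P(M+2) = 2 × 0.75760^1 × 0.24240^1 = 0.367284
P(M+4) = 0.24240^2 = 0.058758
The M peak is largest (0.573958); scaling to 100 gives 100.00 : 63.99 : 10.24.

100.00 : 63.99 : 10.24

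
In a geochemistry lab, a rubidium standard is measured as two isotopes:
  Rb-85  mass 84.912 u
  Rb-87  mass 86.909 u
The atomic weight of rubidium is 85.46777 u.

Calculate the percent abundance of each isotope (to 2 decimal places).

Let x be the fractional abundance of Rb-85; then Rb-87 has abundance 1 − x.
84.912·x + 86.909·(1 − x) = 85.46777
(84.912 − 86.909)·x = 85.46777 − 86.909
x = -1.44123 / -1.997 = 0.72170 → 72.17% Rb-85, 27.83% Rb-87.

Rb-85: 72.17%, Rb-87: 27.83%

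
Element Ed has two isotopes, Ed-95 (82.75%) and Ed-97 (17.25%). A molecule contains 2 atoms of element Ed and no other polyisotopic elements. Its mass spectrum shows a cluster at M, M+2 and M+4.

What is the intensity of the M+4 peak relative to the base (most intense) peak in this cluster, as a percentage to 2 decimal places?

4.35%

(0.8275 + 0.1725)^2 gives M 0.6848, M+2 0.2855, M+4 0.0298; the largest is M.
P(M) = C(2,0) × 0.8275^2 × 0.1725^0 = 1 × 0.68475625 × 1.0000 = 0.684756 (base)
P(M+4) = C(2,2) × 0.8275^0 × 0.1725^2 = 1 × 1.0000 × 0.02975625 = 0.029756
Relative intensity = 0.029756 / 0.684756 × 100 = 4.35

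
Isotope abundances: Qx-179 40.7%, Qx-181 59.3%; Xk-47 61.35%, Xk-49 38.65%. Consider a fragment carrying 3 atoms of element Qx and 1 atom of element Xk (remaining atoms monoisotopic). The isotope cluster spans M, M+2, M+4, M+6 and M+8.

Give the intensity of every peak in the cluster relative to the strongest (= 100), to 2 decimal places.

10.96 : 54.82 : 100.00 : 77.89 : 21.36

Element Qx pattern (n=3): 0.06741914 : 0.29468957 : 0.42936343 : 0.20852786
Element Xk pattern (n=1): 0.6135 : 0.3865
Convolve the two distributions (both contribute in 2-u steps):
  M: 0.06741914×0.6135 = 0.041362
  M+2: 0.06741914×0.3865 + 0.29468957×0.6135 = 0.206850
  M+4: 0.29468957×0.3865 + 0.42936343×0.6135 = 0.377312
  M+6: 0.42936343×0.3865 + 0.20852786×0.6135 = 0.293881
  M+8: 0.20852786×0.3865 = 0.080596
Scale to base peak (0.377312) = 100: 10.96 : 54.82 : 100.00 : 77.89 : 21.36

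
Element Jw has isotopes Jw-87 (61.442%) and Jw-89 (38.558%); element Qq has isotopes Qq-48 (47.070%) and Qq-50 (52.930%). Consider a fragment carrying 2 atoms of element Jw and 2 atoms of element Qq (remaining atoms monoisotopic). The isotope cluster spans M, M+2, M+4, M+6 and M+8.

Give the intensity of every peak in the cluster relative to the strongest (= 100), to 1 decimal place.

22.3 : 78.2 : 100.0 : 55.2 : 11.1

Element Jw pattern (n=2): 0.37751194 : 0.47381613 : 0.14867194
Element Qq pattern (n=2): 0.22155849 : 0.49828302 : 0.28015849
Convolve the two distributions (both contribute in 2-u steps):
  M: 0.37751194×0.22155849 = 0.083641
  M+2: 0.37751194×0.49828302 + 0.47381613×0.22155849 = 0.293086
  M+4: 0.37751194×0.28015849 + 0.47381613×0.49828302 + 0.14867194×0.22155849 = 0.374797
  M+6: 0.47381613×0.28015849 + 0.14867194×0.49828302 = 0.206824
  M+8: 0.14867194×0.28015849 = 0.041652
Scale to base peak (0.374797) = 100: 22.3 : 78.2 : 100.0 : 55.2 : 11.1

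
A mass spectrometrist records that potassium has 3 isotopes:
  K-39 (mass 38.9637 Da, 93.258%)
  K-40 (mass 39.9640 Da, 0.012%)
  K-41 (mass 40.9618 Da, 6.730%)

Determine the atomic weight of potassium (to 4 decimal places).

Weight each isotope mass by its fractional abundance: 0.93258 × 38.9637 + 0.00012 × 39.9640 + 0.06730 × 40.9618
= 36.33677 + 0.00480 + 2.75673 = 39.09830 Da

39.0983 Da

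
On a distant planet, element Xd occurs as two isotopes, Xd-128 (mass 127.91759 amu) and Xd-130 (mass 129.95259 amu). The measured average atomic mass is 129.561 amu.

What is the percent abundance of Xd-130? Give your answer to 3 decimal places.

With x = fraction of Xd-128 (so Xd-130 is 1 − x):
127.91759·x + 129.95259·(1 − x) = 129.561
(127.91759 − 129.95259)·x = 129.561 − 129.95259
x = -0.39159 / -2.03500 = 0.19243 → 19.243% Xd-128, 80.757% Xd-130.

80.757%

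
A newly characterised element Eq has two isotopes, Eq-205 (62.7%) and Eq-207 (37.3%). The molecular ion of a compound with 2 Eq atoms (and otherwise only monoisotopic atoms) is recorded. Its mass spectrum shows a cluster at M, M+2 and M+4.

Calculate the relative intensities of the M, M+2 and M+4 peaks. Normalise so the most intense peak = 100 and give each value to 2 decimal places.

84.05 : 100.00 : 29.74

Expanding (0.627 + 0.373)^2:
P(M) = 0.627^2 = 0.393129
P(M+2) = 2 × 0.627^1 × 0.373^1 = 0.467742
P(M+4) = 0.373^2 = 0.139129
The M+2 peak is largest (0.467742); scaling to 100 gives 84.05 : 100.00 : 29.74.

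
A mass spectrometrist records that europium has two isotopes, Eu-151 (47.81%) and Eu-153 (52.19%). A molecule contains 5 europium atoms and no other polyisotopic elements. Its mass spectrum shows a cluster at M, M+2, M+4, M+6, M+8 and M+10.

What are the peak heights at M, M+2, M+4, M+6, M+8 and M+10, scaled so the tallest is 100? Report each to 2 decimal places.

7.69 : 41.96 : 91.61 : 100.00 : 54.58 : 11.92

Each Eu atom is independently Eu-151 (p = 0.4781) or Eu-153 (q = 0.5219); the cluster is the binomial expansion (p + q)^5.
P(M) = 0.4781^5 = 0.024980
P(M+2) = 5 × 0.4781^4 × 0.5219^1 = 0.136343
P(M+4) = 10 × 0.4781^3 × 0.5219^2 = 0.297667
P(M+6) = 10 × 0.4781^2 × 0.5219^3 = 0.324937
P(M+8) = 5 × 0.4781^1 × 0.5219^4 = 0.177353
P(M+10) = 0.5219^5 = 0.038720
The M+6 peak is largest (0.324937); scaling to 100 gives 7.69 : 41.96 : 91.61 : 100.00 : 54.58 : 11.92.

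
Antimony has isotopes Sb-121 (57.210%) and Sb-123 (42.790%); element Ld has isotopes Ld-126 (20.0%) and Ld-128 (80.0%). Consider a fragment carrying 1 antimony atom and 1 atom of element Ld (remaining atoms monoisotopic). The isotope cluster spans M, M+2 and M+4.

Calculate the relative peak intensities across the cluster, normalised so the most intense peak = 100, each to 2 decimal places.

21.06 : 100.00 : 63.01

Antimony pattern (n=1): 0.5721 : 0.4279
Element Ld pattern (n=1): 0.2000 : 0.8000
Convolve the two distributions (both contribute in 2-u steps):
  M: 0.5721×0.2000 = 0.114420
  M+2: 0.5721×0.8000 + 0.4279×0.2000 = 0.543260
  M+4: 0.4279×0.8000 = 0.342320
Scale to base peak (0.543260) = 100: 21.06 : 100.00 : 63.01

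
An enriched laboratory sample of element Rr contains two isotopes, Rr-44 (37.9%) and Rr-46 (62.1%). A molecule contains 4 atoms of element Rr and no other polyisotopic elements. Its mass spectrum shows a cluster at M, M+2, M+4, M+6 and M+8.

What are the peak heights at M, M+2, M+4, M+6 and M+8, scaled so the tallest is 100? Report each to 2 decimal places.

5.68 : 37.25 : 91.55 : 100.00 : 40.96

Expanding (0.379 + 0.621)^4:
P(M) = 0.379^4 = 0.020633
P(M+2) = 4 × 0.379^3 × 0.621^1 = 0.135229
P(M+4) = 6 × 0.379^2 × 0.621^2 = 0.332363
P(M+6) = 4 × 0.379^1 × 0.621^3 = 0.363056
P(M+8) = 0.621^4 = 0.148719
The M+6 peak is largest (0.363056); scaling to 100 gives 5.68 : 37.25 : 91.55 : 100.00 : 40.96.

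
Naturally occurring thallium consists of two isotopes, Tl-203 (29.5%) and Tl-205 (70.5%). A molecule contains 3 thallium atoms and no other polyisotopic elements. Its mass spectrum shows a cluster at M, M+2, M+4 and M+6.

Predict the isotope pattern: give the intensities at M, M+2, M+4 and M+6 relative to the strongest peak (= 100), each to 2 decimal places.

Expanding (0.295 + 0.705)^3:
P(M) = 0.295^3 = 0.025672
P(M+2) = 3 × 0.295^2 × 0.705^1 = 0.184058
P(M+4) = 3 × 0.295^1 × 0.705^2 = 0.439867
P(M+6) = 0.705^3 = 0.350403
The M+4 peak is largest (0.439867); scaling to 100 gives 5.84 : 41.84 : 100.00 : 79.66.

5.84 : 41.84 : 100.00 : 79.66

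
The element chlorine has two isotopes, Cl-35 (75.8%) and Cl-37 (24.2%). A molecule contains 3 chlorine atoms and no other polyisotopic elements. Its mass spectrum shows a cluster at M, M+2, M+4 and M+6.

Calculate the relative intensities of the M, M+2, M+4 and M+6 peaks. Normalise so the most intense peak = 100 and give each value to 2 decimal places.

Expanding (0.758 + 0.242)^3:
P(M) = 0.758^3 = 0.435520
P(M+2) = 3 × 0.758^2 × 0.242^1 = 0.417133
P(M+4) = 3 × 0.758^1 × 0.242^2 = 0.133175
P(M+6) = 0.242^3 = 0.014172
The M peak is largest (0.435520); scaling to 100 gives 100.00 : 95.78 : 30.58 : 3.25.

100.00 : 95.78 : 30.58 : 3.25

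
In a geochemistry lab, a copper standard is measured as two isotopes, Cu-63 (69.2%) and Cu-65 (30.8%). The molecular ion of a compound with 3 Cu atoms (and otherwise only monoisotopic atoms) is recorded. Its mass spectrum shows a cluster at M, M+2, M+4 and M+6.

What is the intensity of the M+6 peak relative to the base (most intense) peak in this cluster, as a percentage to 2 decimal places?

6.60%

Term probabilities: M 0.3314, M+2 0.4425, M+4 0.1969, M+6 0.0292. Base peak = M+2.
P(M+2) = C(3,1) × 0.692^2 × 0.308^1 = 3 × 0.478864 × 0.3080 = 0.442470 (base)
P(M+6) = C(3,3) × 0.692^0 × 0.308^3 = 1 × 1.0000 × 0.02921811 = 0.029218
Relative intensity = 0.029218 / 0.442470 × 100 = 6.60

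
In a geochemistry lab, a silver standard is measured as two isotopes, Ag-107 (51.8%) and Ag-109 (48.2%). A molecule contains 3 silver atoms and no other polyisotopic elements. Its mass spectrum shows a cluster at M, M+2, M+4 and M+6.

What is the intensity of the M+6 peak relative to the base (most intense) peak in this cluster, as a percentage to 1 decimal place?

(0.518 + 0.482)^3 gives M 0.1390, M+2 0.3880, M+4 0.3610, M+6 0.1120; the largest is M+2.
P(M+2) = C(3,1) × 0.518^2 × 0.482^1 = 3 × 0.268324 × 0.4820 = 0.387997 (base)
P(M+6) = C(3,3) × 0.518^0 × 0.482^3 = 1 × 1.0000 × 0.11198017 = 0.111980
Relative intensity = 0.111980 / 0.387997 × 100 = 28.9

28.9%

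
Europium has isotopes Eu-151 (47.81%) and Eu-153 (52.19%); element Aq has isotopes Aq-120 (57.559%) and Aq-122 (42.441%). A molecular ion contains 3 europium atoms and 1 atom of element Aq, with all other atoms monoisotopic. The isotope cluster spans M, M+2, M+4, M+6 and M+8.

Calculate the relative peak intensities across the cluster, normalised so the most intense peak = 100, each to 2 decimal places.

Europium pattern (n=3): 0.10928391 : 0.3578871 : 0.39067407 : 0.14215492
Element Aq pattern (n=1): 0.57559 : 0.42441
Convolve the two distributions (both contribute in 2-u steps):
  M: 0.10928391×0.57559 = 0.062903
  M+2: 0.10928391×0.42441 + 0.3578871×0.57559 = 0.252377
  M+4: 0.3578871×0.42441 + 0.39067407×0.57559 = 0.376759
  M+6: 0.39067407×0.42441 + 0.14215492×0.57559 = 0.247629
  M+8: 0.14215492×0.42441 = 0.060332
Scale to base peak (0.376759) = 100: 16.70 : 66.99 : 100.00 : 65.73 : 16.01

16.70 : 66.99 : 100.00 : 65.73 : 16.01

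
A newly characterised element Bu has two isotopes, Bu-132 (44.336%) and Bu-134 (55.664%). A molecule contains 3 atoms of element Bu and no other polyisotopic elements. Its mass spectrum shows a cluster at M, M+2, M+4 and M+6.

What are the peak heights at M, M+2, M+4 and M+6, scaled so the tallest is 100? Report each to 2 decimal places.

21.15 : 79.65 : 100.00 : 41.85

The 3 Bu atoms are independent, so intensities follow the terms of (0.44336 + 0.55664)^3.
P(M) = 0.44336^3 = 0.087150
P(M+2) = 3 × 0.44336^2 × 0.55664^1 = 0.328253
P(M+4) = 3 × 0.44336^1 × 0.55664^2 = 0.412123
P(M+6) = 0.55664^3 = 0.172474
The M+4 peak is largest (0.412123); scaling to 100 gives 21.15 : 79.65 : 100.00 : 41.85.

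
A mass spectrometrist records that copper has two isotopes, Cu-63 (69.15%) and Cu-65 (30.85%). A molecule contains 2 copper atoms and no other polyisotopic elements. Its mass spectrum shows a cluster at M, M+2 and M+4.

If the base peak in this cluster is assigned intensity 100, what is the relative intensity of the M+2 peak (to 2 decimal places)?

89.23

Term probabilities: M 0.4782, M+2 0.4267, M+4 0.0952. Base peak = M.
P(M) = C(2,0) × 0.6915^2 × 0.3085^0 = 1 × 0.47817225 × 1.0000 = 0.478172 (base)
P(M+2) = C(2,1) × 0.6915^1 × 0.3085^1 = 2 × 0.6915 × 0.3085 = 0.426656
Relative intensity = 0.426656 / 0.478172 × 100 = 89.23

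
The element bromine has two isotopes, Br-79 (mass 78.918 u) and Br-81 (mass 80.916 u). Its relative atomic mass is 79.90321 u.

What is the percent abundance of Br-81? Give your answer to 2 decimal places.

Let x be the fractional abundance of Br-79; then Br-81 has abundance 1 − x.
78.918·x + 80.916·(1 − x) = 79.90321
(78.918 − 80.916)·x = 79.90321 − 80.916
x = -1.01279 / -1.998 = 0.50690 → 50.69% Br-79, 49.31% Br-81.

49.31%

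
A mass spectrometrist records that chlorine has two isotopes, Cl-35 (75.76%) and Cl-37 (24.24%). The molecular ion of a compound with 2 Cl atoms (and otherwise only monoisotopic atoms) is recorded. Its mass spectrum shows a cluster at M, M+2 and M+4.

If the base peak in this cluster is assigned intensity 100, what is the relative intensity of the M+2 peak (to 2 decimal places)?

63.99

(0.7576 + 0.2424)^2 gives M 0.5740, M+2 0.3673, M+4 0.0588; the largest is M.
P(M) = C(2,0) × 0.7576^2 × 0.2424^0 = 1 × 0.57395776 × 1.0000 = 0.573958 (base)
P(M+2) = C(2,1) × 0.7576^1 × 0.2424^1 = 2 × 0.7576 × 0.2424 = 0.367284
Relative intensity = 0.367284 / 0.573958 × 100 = 63.99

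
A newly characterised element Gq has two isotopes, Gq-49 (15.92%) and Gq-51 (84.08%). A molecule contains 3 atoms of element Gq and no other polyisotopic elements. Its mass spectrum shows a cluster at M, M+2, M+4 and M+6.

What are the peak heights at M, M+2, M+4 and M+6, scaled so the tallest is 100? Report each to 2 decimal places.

The 3 Gq atoms are independent, so intensities follow the terms of (0.1592 + 0.8408)^3.
P(M) = 0.1592^3 = 0.004035
P(M+2) = 3 × 0.1592^2 × 0.8408^1 = 0.063929
P(M+4) = 3 × 0.1592^1 × 0.8408^2 = 0.337637
P(M+6) = 0.8408^3 = 0.594399
The M+6 peak is largest (0.594399); scaling to 100 gives 0.68 : 10.76 : 56.80 : 100.00.

0.68 : 10.76 : 56.80 : 100.00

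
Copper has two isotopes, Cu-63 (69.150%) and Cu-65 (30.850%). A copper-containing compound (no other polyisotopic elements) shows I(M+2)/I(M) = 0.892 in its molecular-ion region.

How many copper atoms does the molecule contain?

The M+2/M ratio from n Cu atoms is n · q/p = n · 0.30850/0.69150.
n = 0.892 × 0.69150/0.30850 = 2.00 ≈ 2

2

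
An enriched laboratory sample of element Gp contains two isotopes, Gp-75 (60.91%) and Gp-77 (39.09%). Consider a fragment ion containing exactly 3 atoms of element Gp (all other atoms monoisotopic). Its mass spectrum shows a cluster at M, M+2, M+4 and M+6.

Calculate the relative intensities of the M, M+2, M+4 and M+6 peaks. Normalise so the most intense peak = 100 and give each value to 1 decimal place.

51.9 : 100.0 : 64.2 : 13.7

The 3 Gp atoms are independent, so intensities follow the terms of (0.6091 + 0.3909)^3.
P(M) = 0.6091^3 = 0.225978
P(M+2) = 3 × 0.6091^2 × 0.3909^1 = 0.435075
P(M+4) = 3 × 0.6091^1 × 0.3909^2 = 0.279217
P(M+6) = 0.3909^3 = 0.059731
The M+2 peak is largest (0.435075); scaling to 100 gives 51.9 : 100.0 : 64.2 : 13.7.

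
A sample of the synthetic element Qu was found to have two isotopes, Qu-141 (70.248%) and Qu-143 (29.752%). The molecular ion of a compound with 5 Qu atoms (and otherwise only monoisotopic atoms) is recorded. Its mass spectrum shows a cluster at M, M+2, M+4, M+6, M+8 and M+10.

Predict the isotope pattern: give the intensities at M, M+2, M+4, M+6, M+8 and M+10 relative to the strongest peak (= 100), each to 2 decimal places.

The 5 Qu atoms are independent, so intensities follow the terms of (0.70248 + 0.29752)^5.
P(M) = 0.70248^5 = 0.171068
P(M+2) = 5 × 0.70248^4 × 0.29752^1 = 0.362261
P(M+4) = 10 × 0.70248^3 × 0.29752^2 = 0.306856
P(M+6) = 10 × 0.70248^2 × 0.29752^3 = 0.129962
P(M+8) = 5 × 0.70248^1 × 0.29752^4 = 0.027521
P(M+10) = 0.29752^5 = 0.002331
The M+2 peak is largest (0.362261); scaling to 100 gives 47.22 : 100.00 : 84.71 : 35.88 : 7.60 : 0.64.

47.22 : 100.00 : 84.71 : 35.88 : 7.60 : 0.64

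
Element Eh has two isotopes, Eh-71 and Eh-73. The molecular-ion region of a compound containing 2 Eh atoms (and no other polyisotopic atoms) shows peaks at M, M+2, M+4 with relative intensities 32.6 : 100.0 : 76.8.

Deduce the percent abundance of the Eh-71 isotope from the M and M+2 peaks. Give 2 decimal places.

Let p = fractional abundance of Eh-71. I(M+2)/I(M) = [C(2,1)·p^1·(1−p)] / p^2 = 2·(1−p)/p = 100.0/32.6 = 3.0675
(1−p)/p = 3.0675/2 = 1.5337  ⇒  p = 1/(1 + 1.5337) = 0.3947
Eh-71: 39.47%, Eh-73: 60.53%.

39.47%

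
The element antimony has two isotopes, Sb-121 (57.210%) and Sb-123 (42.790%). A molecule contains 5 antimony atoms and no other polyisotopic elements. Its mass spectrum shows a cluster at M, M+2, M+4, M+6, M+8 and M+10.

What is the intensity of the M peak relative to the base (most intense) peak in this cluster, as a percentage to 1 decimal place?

17.9%

Binomial terms of (0.57210 + 0.42790)^5: M 0.0613, M+2 0.2292, M+4 0.3428, M+6 0.2564, M+8 0.0959, M+10 0.0143 → M+4 is the base peak.
P(M+4) = C(5,2) × 0.57210^3 × 0.42790^2 = 10 × 0.18724742 × 0.18309841 = 0.342847 (base)
P(M) = C(5,0) × 0.57210^5 × 0.42790^0 = 1 × 0.06128578 × 1.0000 = 0.061286
Relative intensity = 0.061286 / 0.342847 × 100 = 17.9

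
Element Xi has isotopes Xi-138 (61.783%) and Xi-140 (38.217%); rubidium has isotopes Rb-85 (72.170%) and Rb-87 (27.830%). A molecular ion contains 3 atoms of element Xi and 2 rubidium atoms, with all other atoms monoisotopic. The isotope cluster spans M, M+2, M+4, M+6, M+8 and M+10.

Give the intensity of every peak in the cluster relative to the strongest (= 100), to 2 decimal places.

Element Xi pattern (n=3): 0.2358343 : 0.43763881 : 0.27070946 : 0.05581742
Rubidium pattern (n=2): 0.52085089 : 0.40169822 : 0.07745089
Convolve the two distributions (both contribute in 2-u steps):
  M: 0.2358343×0.52085089 = 0.122835
  M+2: 0.2358343×0.40169822 + 0.43763881×0.52085089 = 0.322679
  M+4: 0.2358343×0.07745089 + 0.43763881×0.40169822 + 0.27070946×0.52085089 = 0.335064
  M+6: 0.43763881×0.07745089 + 0.27070946×0.40169822 + 0.05581742×0.52085089 = 0.171712
  M+8: 0.27070946×0.07745089 + 0.05581742×0.40169822 = 0.043388
  M+10: 0.05581742×0.07745089 = 0.004323
Scale to base peak (0.335064) = 100: 36.66 : 96.30 : 100.00 : 51.25 : 12.95 : 1.29

36.66 : 96.30 : 100.00 : 51.25 : 12.95 : 1.29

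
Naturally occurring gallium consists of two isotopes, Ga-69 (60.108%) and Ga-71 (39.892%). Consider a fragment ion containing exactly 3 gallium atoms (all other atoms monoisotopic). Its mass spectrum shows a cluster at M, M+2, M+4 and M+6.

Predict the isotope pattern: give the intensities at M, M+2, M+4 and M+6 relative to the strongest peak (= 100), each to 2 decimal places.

50.23 : 100.00 : 66.37 : 14.68

Each Ga atom is independently Ga-69 (p = 0.60108) or Ga-71 (q = 0.39892); the cluster is the binomial expansion (p + q)^3.
P(M) = 0.60108^3 = 0.217169
P(M+2) = 3 × 0.60108^2 × 0.39892^1 = 0.432386
P(M+4) = 3 × 0.60108^1 × 0.39892^2 = 0.286963
P(M+6) = 0.39892^3 = 0.063483
The M+2 peak is largest (0.432386); scaling to 100 gives 50.23 : 100.00 : 66.37 : 14.68.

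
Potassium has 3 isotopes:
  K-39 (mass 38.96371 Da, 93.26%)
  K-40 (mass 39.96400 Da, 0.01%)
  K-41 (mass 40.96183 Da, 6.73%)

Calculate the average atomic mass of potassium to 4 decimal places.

39.0983 Da

The abundance-weighted mean is 0.9326 × 38.96371 + 0.0001 × 39.96400 + 0.0673 × 40.96183
= 36.337556 + 0.003996 + 2.756731 = 39.098283 Da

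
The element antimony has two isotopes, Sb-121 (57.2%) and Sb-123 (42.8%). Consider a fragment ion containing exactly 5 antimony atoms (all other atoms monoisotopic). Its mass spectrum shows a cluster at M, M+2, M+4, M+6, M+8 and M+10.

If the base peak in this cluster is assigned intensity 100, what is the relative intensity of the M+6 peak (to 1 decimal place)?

74.8

Binomial terms of (0.572 + 0.428)^5: M 0.0612, M+2 0.2291, M+4 0.3428, M+6 0.2565, M+8 0.0960, M+10 0.0144 → M+4 is the base peak.
P(M+4) = C(5,2) × 0.572^3 × 0.428^2 = 10 × 0.18714925 × 0.183184 = 0.342827 (base)
P(M+6) = C(5,3) × 0.572^2 × 0.428^3 = 10 × 0.327184 × 0.07840275 = 0.256521
Relative intensity = 0.256521 / 0.342827 × 100 = 74.8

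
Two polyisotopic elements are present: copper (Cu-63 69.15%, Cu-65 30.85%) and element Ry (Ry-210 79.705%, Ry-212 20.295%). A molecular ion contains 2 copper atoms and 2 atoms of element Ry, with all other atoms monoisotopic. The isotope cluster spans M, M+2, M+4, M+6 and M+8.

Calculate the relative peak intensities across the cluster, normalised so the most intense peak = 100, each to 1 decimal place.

Copper pattern (n=2): 0.47817225 : 0.4266555 : 0.09517225
Element Ry pattern (n=2): 0.6352887 : 0.32352259 : 0.0411887
Convolve the two distributions (both contribute in 2-u steps):
  M: 0.47817225×0.6352887 = 0.303777
  M+2: 0.47817225×0.32352259 + 0.4266555×0.6352887 = 0.425749
  M+4: 0.47817225×0.0411887 + 0.4266555×0.32352259 + 0.09517225×0.6352887 = 0.218190
  M+6: 0.4266555×0.0411887 + 0.09517225×0.32352259 = 0.048364
  M+8: 0.09517225×0.0411887 = 0.003920
Scale to base peak (0.425749) = 100: 71.4 : 100.0 : 51.2 : 11.4 : 0.9

71.4 : 100.0 : 51.2 : 11.4 : 0.9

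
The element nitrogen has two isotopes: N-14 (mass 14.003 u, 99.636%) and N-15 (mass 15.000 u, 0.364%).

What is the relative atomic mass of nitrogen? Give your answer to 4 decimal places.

Average mass = Σ (abundance × isotope mass) = 0.99636 × 14.003 + 0.00364 × 15.000
= 13.95203 + 0.05460 = 14.00663 u

14.0066 u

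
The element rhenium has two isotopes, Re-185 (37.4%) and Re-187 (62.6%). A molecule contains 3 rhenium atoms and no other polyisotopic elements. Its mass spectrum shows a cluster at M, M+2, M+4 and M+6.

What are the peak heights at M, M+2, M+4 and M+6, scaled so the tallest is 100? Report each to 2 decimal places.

The 3 Re atoms are independent, so intensities follow the terms of (0.374 + 0.626)^3.
P(M) = 0.374^3 = 0.052314
P(M+2) = 3 × 0.374^2 × 0.626^1 = 0.262687
P(M+4) = 3 × 0.374^1 × 0.626^2 = 0.439685
P(M+6) = 0.626^3 = 0.245314
The M+4 peak is largest (0.439685); scaling to 100 gives 11.90 : 59.74 : 100.00 : 55.79.

11.90 : 59.74 : 100.00 : 55.79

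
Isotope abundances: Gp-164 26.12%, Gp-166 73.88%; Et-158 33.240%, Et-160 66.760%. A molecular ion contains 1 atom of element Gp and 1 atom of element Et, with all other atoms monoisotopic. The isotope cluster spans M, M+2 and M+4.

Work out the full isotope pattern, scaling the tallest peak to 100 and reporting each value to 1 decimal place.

17.6 : 85.1 : 100.0

Element Gp pattern (n=1): 0.2612 : 0.7388
Element Et pattern (n=1): 0.3324 : 0.6676
Convolve the two distributions (both contribute in 2-u steps):
  M: 0.2612×0.3324 = 0.086823
  M+2: 0.2612×0.6676 + 0.7388×0.3324 = 0.419954
  M+4: 0.7388×0.6676 = 0.493223
Scale to base peak (0.493223) = 100: 17.6 : 85.1 : 100.0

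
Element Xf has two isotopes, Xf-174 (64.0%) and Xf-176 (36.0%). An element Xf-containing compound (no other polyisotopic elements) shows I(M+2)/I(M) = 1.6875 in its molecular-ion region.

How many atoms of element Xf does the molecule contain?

3

The M+2/M ratio from n Xf atoms is n · q/p = n · 0.360/0.640.
n = 1.6875 × 0.640/0.360 = 3.00 ≈ 3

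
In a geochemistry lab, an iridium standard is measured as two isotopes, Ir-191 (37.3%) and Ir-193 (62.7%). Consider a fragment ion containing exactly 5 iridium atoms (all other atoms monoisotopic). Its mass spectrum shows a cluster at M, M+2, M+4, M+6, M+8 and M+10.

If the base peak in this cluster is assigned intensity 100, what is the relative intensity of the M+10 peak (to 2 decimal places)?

28.26

(0.373 + 0.627)^5 gives M 0.0072, M+2 0.0607, M+4 0.2040, M+6 0.3429, M+8 0.2882, M+10 0.0969; the largest is M+6.
P(M+6) = C(5,3) × 0.373^2 × 0.627^3 = 10 × 0.139129 × 0.24649188 = 0.342942 (base)
P(M+10) = C(5,5) × 0.373^0 × 0.627^5 = 1 × 1.0000 × 0.09690311 = 0.096903
Relative intensity = 0.096903 / 0.342942 × 100 = 28.26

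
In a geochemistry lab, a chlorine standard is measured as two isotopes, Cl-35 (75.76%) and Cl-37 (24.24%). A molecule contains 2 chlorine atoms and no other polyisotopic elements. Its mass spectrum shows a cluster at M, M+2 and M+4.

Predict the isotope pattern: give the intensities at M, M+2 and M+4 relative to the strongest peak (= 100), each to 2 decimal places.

100.00 : 63.99 : 10.24

The 2 Cl atoms are independent, so intensities follow the terms of (0.7576 + 0.2424)^2.
P(M) = 0.7576^2 = 0.573958
P(M+2) = 2 × 0.7576^1 × 0.2424^1 = 0.367284
P(M+4) = 0.2424^2 = 0.058758
The M peak is largest (0.573958); scaling to 100 gives 100.00 : 63.99 : 10.24.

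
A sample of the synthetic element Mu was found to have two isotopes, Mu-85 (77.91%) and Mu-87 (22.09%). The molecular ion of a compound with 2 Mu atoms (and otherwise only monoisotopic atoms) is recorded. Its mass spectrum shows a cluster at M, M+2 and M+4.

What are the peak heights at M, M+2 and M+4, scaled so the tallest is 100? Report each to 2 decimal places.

Expanding (0.7791 + 0.2209)^2:
P(M) = 0.7791^2 = 0.606997
P(M+2) = 2 × 0.7791^1 × 0.2209^1 = 0.344206
P(M+4) = 0.2209^2 = 0.048797
The M peak is largest (0.606997); scaling to 100 gives 100.00 : 56.71 : 8.04.

100.00 : 56.71 : 8.04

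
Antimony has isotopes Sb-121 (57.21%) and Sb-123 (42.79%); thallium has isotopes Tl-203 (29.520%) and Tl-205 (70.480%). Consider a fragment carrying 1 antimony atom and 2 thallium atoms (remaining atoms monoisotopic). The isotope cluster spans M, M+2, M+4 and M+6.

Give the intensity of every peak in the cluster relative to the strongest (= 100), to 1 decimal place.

Antimony pattern (n=1): 0.5721 : 0.4279
Thallium pattern (n=2): 0.08714304 : 0.41611392 : 0.49674304
Convolve the two distributions (both contribute in 2-u steps):
  M: 0.5721×0.08714304 = 0.049855
  M+2: 0.5721×0.41611392 + 0.4279×0.08714304 = 0.275347
  M+4: 0.5721×0.49674304 + 0.4279×0.41611392 = 0.462242
  M+6: 0.4279×0.49674304 = 0.212556
Scale to base peak (0.462242) = 100: 10.8 : 59.6 : 100.0 : 46.0

10.8 : 59.6 : 100.0 : 46.0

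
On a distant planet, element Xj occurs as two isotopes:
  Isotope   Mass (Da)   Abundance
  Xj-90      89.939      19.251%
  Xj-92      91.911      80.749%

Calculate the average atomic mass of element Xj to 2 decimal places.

Average mass = Σ (abundance × isotope mass) = 0.19251 × 89.939 + 0.80749 × 91.911
= 17.3142 + 74.2172 = 91.5314 Da

91.53 Da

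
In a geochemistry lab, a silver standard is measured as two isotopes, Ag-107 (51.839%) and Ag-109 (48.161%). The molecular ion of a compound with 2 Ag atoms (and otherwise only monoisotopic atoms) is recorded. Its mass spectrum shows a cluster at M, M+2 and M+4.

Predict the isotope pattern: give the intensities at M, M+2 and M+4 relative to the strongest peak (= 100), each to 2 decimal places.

Expanding (0.51839 + 0.48161)^2:
P(M) = 0.51839^2 = 0.268728
P(M+2) = 2 × 0.51839^1 × 0.48161^1 = 0.499324
P(M+4) = 0.48161^2 = 0.231948
The M+2 peak is largest (0.499324); scaling to 100 gives 53.82 : 100.00 : 46.45.

53.82 : 100.00 : 46.45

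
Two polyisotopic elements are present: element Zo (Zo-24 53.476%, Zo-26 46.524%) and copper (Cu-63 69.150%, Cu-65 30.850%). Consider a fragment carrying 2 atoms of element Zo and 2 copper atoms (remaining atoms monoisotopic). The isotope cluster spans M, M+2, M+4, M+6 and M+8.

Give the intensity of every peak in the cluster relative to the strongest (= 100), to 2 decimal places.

Element Zo pattern (n=2): 0.28596826 : 0.49758348 : 0.21644826
Copper pattern (n=2): 0.47817225 : 0.4266555 : 0.09517225
Convolve the two distributions (both contribute in 2-u steps):
  M: 0.28596826×0.47817225 = 0.136742
  M+2: 0.28596826×0.4266555 + 0.49758348×0.47817225 = 0.359941
  M+4: 0.28596826×0.09517225 + 0.49758348×0.4266555 + 0.21644826×0.47817225 = 0.343013
  M+6: 0.49758348×0.09517225 + 0.21644826×0.4266555 = 0.139705
  M+8: 0.21644826×0.09517225 = 0.020600
Scale to base peak (0.359941) = 100: 37.99 : 100.00 : 95.30 : 38.81 : 5.72

37.99 : 100.00 : 95.30 : 38.81 : 5.72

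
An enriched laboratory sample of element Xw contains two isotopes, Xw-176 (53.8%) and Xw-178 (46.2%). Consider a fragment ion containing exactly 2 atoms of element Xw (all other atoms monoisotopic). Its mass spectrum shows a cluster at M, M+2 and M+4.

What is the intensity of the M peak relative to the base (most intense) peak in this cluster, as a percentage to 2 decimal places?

(0.538 + 0.462)^2 gives M 0.2894, M+2 0.4971, M+4 0.2134; the largest is M+2.
P(M+2) = C(2,1) × 0.538^1 × 0.462^1 = 2 × 0.5380 × 0.4620 = 0.497112 (base)
P(M) = C(2,0) × 0.538^2 × 0.462^0 = 1 × 0.289444 × 1.0000 = 0.289444
Relative intensity = 0.289444 / 0.497112 × 100 = 58.23

58.23%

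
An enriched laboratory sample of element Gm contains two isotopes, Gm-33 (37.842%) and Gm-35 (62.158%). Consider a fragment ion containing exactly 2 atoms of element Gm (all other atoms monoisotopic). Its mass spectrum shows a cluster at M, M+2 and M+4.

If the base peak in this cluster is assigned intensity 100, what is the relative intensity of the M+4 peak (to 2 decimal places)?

82.13

(0.37842 + 0.62158)^2 gives M 0.1432, M+2 0.4704, M+4 0.3864; the largest is M+2.
P(M+2) = C(2,1) × 0.37842^1 × 0.62158^1 = 2 × 0.37842 × 0.62158 = 0.470437 (base)
P(M+4) = C(2,2) × 0.37842^0 × 0.62158^2 = 1 × 1.0000 × 0.3863617 = 0.386362
Relative intensity = 0.386362 / 0.470437 × 100 = 82.13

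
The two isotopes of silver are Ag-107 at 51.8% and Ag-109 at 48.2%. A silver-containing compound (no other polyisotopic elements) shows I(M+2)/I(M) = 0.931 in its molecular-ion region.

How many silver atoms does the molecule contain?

For n independent Ag atoms, I(M+2)/I(M) = n · (abundance Ag-109) / (abundance Ag-107) = n · 0.482/0.518.
n = 0.931 × 0.518/0.482 = 1.00 ≈ 1

1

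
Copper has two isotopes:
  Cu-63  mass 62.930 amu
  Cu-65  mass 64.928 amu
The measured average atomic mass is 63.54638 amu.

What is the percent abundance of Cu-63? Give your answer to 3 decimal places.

With x = fraction of Cu-63 (so Cu-65 is 1 − x):
62.930·x + 64.928·(1 − x) = 63.54638
(62.930 − 64.928)·x = 63.54638 − 64.928
x = -1.38162 / -1.998 = 0.69150 → 69.150% Cu-63, 30.850% Cu-65.

69.150%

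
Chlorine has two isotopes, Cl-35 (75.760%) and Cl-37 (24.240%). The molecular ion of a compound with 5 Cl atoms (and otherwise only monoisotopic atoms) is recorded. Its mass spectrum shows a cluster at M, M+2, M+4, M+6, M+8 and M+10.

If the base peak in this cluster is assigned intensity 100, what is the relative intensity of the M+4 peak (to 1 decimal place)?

Binomial terms of (0.75760 + 0.24240)^5: M 0.2496, M+2 0.3993, M+4 0.2555, M+6 0.0817, M+8 0.0131, M+10 0.0008 → M+2 is the base peak.
P(M+2) = C(5,1) × 0.75760^4 × 0.24240^1 = 5 × 0.32942751 × 0.2424 = 0.399266 (base)
P(M+4) = C(5,2) × 0.75760^3 × 0.24240^2 = 10 × 0.4348304 × 0.05875776 = 0.255497
Relative intensity = 0.255497 / 0.399266 × 100 = 64.0

64.0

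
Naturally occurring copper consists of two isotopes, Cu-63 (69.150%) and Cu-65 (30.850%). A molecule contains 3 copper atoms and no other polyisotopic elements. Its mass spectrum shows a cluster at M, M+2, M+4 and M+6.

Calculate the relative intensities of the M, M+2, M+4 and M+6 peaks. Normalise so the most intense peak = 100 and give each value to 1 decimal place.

Expanding (0.69150 + 0.30850)^3:
P(M) = 0.69150^3 = 0.330656
P(M+2) = 3 × 0.69150^2 × 0.30850^1 = 0.442548
P(M+4) = 3 × 0.69150^1 × 0.30850^2 = 0.197435
P(M+6) = 0.30850^3 = 0.029361
The M+2 peak is largest (0.442548); scaling to 100 gives 74.7 : 100.0 : 44.6 : 6.6.

74.7 : 100.0 : 44.6 : 6.6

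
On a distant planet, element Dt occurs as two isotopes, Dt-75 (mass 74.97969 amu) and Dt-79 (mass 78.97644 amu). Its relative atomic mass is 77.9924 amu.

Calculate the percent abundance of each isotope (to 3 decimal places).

Dt-75: 24.621%, Dt-79: 75.379%

With x = fraction of Dt-75 (so Dt-79 is 1 − x):
74.97969·x + 78.97644·(1 − x) = 77.9924
(74.97969 − 78.97644)·x = 77.9924 − 78.97644
x = -0.98404 / -3.99675 = 0.24621 → 24.621% Dt-75, 75.379% Dt-79.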